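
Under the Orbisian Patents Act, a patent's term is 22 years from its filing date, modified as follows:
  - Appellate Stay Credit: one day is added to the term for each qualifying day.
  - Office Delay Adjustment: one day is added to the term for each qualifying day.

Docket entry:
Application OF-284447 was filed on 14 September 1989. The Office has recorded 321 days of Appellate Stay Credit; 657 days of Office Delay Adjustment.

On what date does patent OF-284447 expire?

Base term: filing date + 22 years → 14 September 2011.
Appellate Stay Credit: +321 days → 31 July 2012.
Office Delay Adjustment: +657 days → 19 May 2014.

2014-05-19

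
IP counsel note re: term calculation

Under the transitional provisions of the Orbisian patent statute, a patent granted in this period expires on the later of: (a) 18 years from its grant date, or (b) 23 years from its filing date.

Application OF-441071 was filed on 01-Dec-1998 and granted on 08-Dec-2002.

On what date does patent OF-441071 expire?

December 1, 2021

(a) grant + 18 years → 8 December 2020.
(b) filing + 23 years → 1 December 2021.
Later of the two: 1 December 2021.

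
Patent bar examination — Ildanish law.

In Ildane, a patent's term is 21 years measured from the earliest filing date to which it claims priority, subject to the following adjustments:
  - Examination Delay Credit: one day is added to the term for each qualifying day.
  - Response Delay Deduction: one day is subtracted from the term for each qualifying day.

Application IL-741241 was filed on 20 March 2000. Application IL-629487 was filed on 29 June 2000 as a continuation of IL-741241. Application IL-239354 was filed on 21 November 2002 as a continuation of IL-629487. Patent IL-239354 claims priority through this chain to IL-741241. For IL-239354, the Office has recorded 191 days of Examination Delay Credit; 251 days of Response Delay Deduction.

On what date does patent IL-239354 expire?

January 19, 2021

Earliest priority filing: 20 March 2000.
Base term: 20 March 2000 + 21 years → 20 March 2021.
Examination Delay Credit: +191 days → 27 September 2021.
Response Delay Deduction: −251 days → 19 January 2021.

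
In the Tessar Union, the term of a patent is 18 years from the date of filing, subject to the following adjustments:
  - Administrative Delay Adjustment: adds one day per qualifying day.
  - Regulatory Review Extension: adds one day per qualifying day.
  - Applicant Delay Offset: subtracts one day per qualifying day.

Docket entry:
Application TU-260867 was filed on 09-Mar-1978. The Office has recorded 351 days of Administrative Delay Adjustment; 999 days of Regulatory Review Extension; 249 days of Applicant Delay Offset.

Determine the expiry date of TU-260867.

1999-03-15

Base term: filing date + 18 years → 9 March 1996.
Administrative Delay Adjustment: +351 days → 23 February 1997.
Regulatory Review Extension: +999 days → 19 November 1999.
Applicant Delay Offset: −249 days → 15 March 1999.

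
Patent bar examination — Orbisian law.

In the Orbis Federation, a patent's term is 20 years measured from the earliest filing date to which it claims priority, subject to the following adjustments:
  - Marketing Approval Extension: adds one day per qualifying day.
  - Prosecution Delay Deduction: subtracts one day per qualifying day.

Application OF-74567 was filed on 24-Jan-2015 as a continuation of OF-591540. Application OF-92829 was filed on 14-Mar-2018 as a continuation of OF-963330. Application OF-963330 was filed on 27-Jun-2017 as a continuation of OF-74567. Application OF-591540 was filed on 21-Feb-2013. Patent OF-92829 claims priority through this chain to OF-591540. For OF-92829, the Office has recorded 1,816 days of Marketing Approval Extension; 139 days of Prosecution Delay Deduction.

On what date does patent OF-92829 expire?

2037-09-25

Earliest priority filing: 21 February 2013.
Base term: 21 February 2013 + 20 years → 21 February 2033.
Marketing Approval Extension: +1816 days → 11 February 2038.
Prosecution Delay Deduction: −139 days → 25 September 2037.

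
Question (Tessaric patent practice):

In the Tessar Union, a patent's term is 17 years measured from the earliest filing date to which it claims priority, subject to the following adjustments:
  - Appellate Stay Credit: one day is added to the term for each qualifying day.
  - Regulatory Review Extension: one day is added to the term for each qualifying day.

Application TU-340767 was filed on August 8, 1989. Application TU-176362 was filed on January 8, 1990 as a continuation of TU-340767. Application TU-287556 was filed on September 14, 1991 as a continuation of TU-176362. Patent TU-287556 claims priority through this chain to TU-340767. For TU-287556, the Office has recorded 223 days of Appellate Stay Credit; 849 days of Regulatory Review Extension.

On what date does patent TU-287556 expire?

2009-07-15

Earliest priority filing: 8 August 1989.
Base term: 8 August 1989 + 17 years → 8 August 2006.
Appellate Stay Credit: +223 days → 19 March 2007.
Regulatory Review Extension: +849 days → 15 July 2009.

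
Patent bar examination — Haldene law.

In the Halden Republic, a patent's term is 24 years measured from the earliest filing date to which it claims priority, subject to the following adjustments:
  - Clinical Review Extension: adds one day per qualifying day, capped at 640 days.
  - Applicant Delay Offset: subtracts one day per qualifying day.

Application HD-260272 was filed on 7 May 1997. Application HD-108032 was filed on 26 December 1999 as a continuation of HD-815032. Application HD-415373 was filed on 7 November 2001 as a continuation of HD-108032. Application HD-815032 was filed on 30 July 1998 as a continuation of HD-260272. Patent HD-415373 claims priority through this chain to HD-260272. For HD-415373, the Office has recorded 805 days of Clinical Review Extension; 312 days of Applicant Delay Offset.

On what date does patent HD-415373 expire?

Earliest priority filing: 7 May 1997.
Base term: 7 May 1997 + 24 years → 7 May 2021.
Clinical Review Extension: 805 days claimed exceeds the 640-day cap, so +640 days → 6 February 2023.
Applicant Delay Offset: −312 days → 31 March 2022.

March 31, 2022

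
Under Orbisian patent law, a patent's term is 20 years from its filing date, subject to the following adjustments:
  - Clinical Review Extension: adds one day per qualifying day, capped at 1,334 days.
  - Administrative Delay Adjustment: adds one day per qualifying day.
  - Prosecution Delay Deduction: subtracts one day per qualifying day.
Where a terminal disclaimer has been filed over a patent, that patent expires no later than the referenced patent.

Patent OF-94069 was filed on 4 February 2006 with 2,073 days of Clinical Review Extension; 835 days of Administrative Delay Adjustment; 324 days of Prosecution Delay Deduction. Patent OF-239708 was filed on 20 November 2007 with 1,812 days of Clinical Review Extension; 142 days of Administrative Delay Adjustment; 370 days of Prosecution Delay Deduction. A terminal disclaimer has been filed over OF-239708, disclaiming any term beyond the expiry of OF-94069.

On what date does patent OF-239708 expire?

Natural term of OF-239708:
  Base: filing + 20 years → 20 November 2027.
  Clinical Review Extension: 1812 days claimed exceeds the 1334-day cap, so +1334 days → 16 July 2031.
  Administrative Delay Adjustment: +142 days → 5 December 2031.
  Prosecution Delay Deduction: −370 days → 30 November 2030.
Expiry of referenced patent OF-94069:
  Base: filing + 20 years → 4 February 2026.
  Clinical Review Extension: 2073 days claimed exceeds the 1334-day cap, so +1334 days → 30 September 2029.
  Administrative Delay Adjustment: +835 days → 13 January 2032.
  Prosecution Delay Deduction: −324 days → 23 February 2031.
Terminal disclaimer: OF-239708 expires on the earlier of 30 November 2030 and 23 February 2031.

November 30, 2030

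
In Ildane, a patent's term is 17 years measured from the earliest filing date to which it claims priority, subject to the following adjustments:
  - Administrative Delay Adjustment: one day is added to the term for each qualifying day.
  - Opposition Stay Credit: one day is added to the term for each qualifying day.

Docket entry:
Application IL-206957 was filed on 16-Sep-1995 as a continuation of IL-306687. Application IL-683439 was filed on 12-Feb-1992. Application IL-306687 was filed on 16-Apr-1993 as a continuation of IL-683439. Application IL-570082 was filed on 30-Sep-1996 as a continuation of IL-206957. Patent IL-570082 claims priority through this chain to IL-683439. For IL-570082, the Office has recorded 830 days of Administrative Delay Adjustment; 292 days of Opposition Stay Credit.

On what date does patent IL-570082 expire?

March 10, 2012

Earliest priority filing: 12 February 1992.
Base term: 12 February 1992 + 17 years → 12 February 2009.
Administrative Delay Adjustment: +830 days → 23 May 2011.
Opposition Stay Credit: +292 days → 10 March 2012.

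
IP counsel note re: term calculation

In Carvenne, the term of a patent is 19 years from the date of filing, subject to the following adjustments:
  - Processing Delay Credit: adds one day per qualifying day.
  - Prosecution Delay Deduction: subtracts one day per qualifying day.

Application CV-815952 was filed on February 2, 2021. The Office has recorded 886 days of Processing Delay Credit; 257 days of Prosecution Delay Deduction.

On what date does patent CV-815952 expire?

October 23, 2041

Base term: filing date + 19 years → 2 February 2040.
Processing Delay Credit: +886 days → 7 July 2042.
Prosecution Delay Deduction: −257 days → 23 October 2041.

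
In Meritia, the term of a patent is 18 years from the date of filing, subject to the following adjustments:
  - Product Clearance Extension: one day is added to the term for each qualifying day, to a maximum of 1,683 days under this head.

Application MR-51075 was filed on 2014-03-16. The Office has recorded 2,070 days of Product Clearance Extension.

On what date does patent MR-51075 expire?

Base term: filing date + 18 years → 16 March 2032.
Product Clearance Extension: 2070 days claimed exceeds the 1683-day cap, so +1683 days → 24 October 2036.

2036-10-24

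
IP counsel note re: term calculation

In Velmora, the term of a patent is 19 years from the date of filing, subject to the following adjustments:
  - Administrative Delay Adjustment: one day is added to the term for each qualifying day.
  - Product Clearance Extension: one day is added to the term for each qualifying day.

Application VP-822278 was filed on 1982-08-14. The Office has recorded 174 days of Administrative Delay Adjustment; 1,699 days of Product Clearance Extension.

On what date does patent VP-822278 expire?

September 30, 2006

Base term: filing date + 19 years → 14 August 2001.
Administrative Delay Adjustment: +174 days → 4 February 2002.
Product Clearance Extension: +1699 days → 30 September 2006.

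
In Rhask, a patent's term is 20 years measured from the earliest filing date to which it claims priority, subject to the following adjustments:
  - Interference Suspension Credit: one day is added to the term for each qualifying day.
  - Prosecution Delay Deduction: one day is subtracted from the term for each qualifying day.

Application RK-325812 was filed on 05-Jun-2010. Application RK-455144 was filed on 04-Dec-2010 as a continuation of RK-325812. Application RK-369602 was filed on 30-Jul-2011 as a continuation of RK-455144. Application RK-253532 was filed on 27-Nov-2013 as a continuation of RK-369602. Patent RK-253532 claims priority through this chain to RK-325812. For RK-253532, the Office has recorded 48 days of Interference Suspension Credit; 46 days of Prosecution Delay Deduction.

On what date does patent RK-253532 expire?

2030-06-07

Earliest priority filing: 5 June 2010.
Base term: 5 June 2010 + 20 years → 5 June 2030.
Interference Suspension Credit: +48 days → 23 July 2030.
Prosecution Delay Deduction: −46 days → 7 June 2030.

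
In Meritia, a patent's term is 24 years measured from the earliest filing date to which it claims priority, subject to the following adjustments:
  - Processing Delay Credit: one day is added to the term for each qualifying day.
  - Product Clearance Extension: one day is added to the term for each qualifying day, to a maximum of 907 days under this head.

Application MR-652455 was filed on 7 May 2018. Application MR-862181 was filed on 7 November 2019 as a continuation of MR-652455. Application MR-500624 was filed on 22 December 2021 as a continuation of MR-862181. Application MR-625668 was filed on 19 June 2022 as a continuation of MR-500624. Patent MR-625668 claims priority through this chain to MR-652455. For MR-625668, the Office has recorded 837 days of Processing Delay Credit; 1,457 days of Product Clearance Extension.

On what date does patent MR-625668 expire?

February 14, 2047

Earliest priority filing: 7 May 2018.
Base term: 7 May 2018 + 24 years → 7 May 2042.
Processing Delay Credit: +837 days → 21 August 2044.
Product Clearance Extension: 1457 days claimed exceeds the 907-day cap, so +907 days → 14 February 2047.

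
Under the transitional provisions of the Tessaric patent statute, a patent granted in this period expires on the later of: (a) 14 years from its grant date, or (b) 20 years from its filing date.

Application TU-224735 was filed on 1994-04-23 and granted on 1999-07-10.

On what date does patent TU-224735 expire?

April 23, 2014

(a) grant + 14 years → 10 July 2013.
(b) filing + 20 years → 23 April 2014.
Later of the two: 23 April 2014.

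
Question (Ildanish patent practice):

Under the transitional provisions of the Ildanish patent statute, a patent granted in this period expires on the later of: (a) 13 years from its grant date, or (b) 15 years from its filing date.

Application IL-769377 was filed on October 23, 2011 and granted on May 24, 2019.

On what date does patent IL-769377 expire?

(a) grant + 13 years → 24 May 2032.
(b) filing + 15 years → 23 October 2026.
Later of the two: 24 May 2032.

2032-05-24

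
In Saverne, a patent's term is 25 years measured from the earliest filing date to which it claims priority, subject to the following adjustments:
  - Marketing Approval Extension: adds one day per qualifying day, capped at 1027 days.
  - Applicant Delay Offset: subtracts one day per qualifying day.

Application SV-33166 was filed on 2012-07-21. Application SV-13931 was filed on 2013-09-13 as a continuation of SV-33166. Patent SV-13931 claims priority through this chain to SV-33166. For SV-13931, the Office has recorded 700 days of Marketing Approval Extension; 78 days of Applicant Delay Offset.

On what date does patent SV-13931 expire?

Earliest priority filing: 21 July 2012.
Base term: 21 July 2012 + 25 years → 21 July 2037.
Marketing Approval Extension: 700 days (within the 1027-day cap) → +700 days → 21 June 2039.
Applicant Delay Offset: −78 days → 4 April 2039.

2039-04-04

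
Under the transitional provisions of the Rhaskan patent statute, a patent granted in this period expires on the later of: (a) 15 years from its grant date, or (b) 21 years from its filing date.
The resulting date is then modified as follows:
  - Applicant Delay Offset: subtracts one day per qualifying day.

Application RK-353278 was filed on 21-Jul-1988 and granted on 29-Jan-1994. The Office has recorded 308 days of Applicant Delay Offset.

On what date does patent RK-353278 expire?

(a) grant + 15 years → 29 January 2009.
(b) filing + 21 years → 21 July 2009.
Later of the two: 21 July 2009.
Applicant Delay Offset: −308 days → 16 September 2008.

September 16, 2008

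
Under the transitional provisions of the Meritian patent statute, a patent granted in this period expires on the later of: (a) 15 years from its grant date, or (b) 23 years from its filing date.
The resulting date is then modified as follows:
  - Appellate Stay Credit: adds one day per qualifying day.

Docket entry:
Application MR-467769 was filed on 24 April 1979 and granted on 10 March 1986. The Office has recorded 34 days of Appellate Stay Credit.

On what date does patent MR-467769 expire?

(a) grant + 15 years → 10 March 2001.
(b) filing + 23 years → 24 April 2002.
Later of the two: 24 April 2002.
Appellate Stay Credit: +34 days → 28 May 2002.

May 28, 2002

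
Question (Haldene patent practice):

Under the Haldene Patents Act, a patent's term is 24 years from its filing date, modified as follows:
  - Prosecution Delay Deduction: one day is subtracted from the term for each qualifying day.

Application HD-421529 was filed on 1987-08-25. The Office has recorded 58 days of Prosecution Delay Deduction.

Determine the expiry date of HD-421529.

2011-06-28

Base term: filing date + 24 years → 25 August 2011.
Prosecution Delay Deduction: −58 days → 28 June 2011.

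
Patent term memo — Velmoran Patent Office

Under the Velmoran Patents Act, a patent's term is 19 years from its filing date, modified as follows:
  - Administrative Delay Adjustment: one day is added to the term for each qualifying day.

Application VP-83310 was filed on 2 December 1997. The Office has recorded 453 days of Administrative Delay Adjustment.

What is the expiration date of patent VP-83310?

Base term: filing date + 19 years → 2 December 2016.
Administrative Delay Adjustment: +453 days → 28 February 2018.

2018-02-28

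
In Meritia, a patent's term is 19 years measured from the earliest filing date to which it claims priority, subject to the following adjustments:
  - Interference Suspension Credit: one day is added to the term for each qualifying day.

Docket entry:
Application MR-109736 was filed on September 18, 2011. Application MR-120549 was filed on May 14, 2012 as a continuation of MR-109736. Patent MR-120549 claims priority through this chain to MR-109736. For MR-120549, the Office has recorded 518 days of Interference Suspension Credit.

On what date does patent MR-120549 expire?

2032-02-18

Earliest priority filing: 18 September 2011.
Base term: 18 September 2011 + 19 years → 18 September 2030.
Interference Suspension Credit: +518 days → 18 February 2032.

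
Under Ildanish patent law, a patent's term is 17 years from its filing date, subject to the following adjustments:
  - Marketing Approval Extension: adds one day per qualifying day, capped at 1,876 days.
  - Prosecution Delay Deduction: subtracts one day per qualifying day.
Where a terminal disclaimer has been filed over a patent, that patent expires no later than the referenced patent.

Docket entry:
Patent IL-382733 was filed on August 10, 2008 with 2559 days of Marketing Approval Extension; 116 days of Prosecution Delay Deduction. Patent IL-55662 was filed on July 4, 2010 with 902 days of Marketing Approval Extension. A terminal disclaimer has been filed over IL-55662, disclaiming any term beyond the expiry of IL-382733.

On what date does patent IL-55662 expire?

Natural term of IL-55662:
  Base: filing + 17 years → 4 July 2027.
  Marketing Approval Extension: 902 days (within the 1876-day cap) → +902 days → 22 December 2029.
Expiry of referenced patent IL-382733:
  Base: filing + 17 years → 10 August 2025.
  Marketing Approval Extension: 2559 days claimed exceeds the 1876-day cap, so +1876 days → 29 September 2030.
  Prosecution Delay Deduction: −116 days → 5 June 2030.
Terminal disclaimer: IL-55662 expires on the earlier of 22 December 2029 and 5 June 2030.

December 22, 2029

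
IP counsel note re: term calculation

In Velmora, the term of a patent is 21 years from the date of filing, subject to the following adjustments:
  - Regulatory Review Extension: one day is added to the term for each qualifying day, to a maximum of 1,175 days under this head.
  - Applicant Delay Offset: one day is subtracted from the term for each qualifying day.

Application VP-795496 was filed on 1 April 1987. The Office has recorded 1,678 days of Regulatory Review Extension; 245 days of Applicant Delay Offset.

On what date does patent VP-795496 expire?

Base term: filing date + 21 years → 1 April 2008.
Regulatory Review Extension: 1678 days claimed exceeds the 1175-day cap, so +1175 days → 20 June 2011.
Applicant Delay Offset: −245 days → 18 October 2010.

2010-10-18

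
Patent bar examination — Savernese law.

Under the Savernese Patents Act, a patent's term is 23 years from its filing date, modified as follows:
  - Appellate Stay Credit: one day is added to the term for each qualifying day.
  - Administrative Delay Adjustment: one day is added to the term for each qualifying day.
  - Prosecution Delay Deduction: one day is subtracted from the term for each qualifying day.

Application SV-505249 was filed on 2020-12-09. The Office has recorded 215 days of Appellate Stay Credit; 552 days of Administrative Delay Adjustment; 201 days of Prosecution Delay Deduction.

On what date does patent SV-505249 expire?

Base term: filing date + 23 years → 9 December 2043.
Appellate Stay Credit: +215 days → 11 July 2044.
Administrative Delay Adjustment: +552 days → 14 January 2046.
Prosecution Delay Deduction: −201 days → 27 June 2045.

June 27, 2045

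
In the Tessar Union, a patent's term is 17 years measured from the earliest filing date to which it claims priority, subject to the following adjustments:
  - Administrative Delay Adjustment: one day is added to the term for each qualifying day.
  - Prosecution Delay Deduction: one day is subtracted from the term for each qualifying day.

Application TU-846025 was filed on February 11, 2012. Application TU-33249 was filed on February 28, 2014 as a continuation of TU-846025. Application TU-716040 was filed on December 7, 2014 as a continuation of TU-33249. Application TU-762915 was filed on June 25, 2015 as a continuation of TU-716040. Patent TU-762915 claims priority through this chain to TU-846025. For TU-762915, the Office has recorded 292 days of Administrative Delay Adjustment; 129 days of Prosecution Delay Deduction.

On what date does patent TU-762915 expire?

July 24, 2029

Earliest priority filing: 11 February 2012.
Base term: 11 February 2012 + 17 years → 11 February 2029.
Administrative Delay Adjustment: +292 days → 30 November 2029.
Prosecution Delay Deduction: −129 days → 24 July 2029.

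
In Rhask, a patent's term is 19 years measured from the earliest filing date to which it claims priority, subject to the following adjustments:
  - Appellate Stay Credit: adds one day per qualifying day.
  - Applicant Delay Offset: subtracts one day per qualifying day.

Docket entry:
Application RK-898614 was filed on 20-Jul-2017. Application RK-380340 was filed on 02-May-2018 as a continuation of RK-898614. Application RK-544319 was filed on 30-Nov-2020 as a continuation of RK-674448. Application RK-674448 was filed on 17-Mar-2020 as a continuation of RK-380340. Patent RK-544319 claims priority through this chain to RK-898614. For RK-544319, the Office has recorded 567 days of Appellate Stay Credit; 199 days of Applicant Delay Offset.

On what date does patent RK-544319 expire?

July 23, 2037

Earliest priority filing: 20 July 2017.
Base term: 20 July 2017 + 19 years → 20 July 2036.
Appellate Stay Credit: +567 days → 7 February 2038.
Applicant Delay Offset: −199 days → 23 July 2037.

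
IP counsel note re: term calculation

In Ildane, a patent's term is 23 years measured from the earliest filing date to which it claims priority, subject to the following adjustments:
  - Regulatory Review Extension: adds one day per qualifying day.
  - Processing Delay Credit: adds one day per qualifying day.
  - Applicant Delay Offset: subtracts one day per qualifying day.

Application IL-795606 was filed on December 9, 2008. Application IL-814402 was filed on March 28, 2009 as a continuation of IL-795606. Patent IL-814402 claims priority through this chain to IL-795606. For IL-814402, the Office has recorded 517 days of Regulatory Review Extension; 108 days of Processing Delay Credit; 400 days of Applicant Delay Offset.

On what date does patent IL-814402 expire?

2032-07-21

Earliest priority filing: 9 December 2008.
Base term: 9 December 2008 + 23 years → 9 December 2031.
Regulatory Review Extension: +517 days → 9 May 2033.
Processing Delay Credit: +108 days → 25 August 2033.
Applicant Delay Offset: −400 days → 21 July 2032.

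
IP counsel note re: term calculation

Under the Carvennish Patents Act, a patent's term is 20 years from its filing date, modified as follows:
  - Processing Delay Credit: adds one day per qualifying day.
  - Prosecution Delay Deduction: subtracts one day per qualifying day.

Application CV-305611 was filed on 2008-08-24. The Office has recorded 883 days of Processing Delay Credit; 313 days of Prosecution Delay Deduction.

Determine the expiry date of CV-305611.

March 17, 2030

Base term: filing date + 20 years → 24 August 2028.
Processing Delay Credit: +883 days → 24 January 2031.
Prosecution Delay Deduction: −313 days → 17 March 2030.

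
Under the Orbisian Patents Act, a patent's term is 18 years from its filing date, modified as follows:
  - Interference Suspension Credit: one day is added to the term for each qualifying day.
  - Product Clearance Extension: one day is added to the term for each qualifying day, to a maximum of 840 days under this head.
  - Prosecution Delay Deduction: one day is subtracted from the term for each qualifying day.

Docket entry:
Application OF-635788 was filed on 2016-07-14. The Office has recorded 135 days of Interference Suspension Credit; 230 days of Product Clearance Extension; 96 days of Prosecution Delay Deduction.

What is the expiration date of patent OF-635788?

Base term: filing date + 18 years → 14 July 2034.
Interference Suspension Credit: +135 days → 26 November 2034.
Product Clearance Extension: 230 days (within the 840-day cap) → +230 days → 14 July 2035.
Prosecution Delay Deduction: −96 days → 9 April 2035.

2035-04-09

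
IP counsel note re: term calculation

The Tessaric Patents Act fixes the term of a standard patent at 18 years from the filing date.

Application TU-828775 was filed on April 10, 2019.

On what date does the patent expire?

Filing date + 18 years → 10 April 2037.

April 10, 2037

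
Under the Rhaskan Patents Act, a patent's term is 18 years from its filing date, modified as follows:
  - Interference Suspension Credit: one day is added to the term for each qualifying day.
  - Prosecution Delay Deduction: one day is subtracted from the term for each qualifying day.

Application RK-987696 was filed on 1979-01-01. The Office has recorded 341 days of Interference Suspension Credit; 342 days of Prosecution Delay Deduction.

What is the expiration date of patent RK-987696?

Base term: filing date + 18 years → 1 January 1997.
Interference Suspension Credit: +341 days → 8 December 1997.
Prosecution Delay Deduction: −342 days → 31 December 1996.

1996-12-31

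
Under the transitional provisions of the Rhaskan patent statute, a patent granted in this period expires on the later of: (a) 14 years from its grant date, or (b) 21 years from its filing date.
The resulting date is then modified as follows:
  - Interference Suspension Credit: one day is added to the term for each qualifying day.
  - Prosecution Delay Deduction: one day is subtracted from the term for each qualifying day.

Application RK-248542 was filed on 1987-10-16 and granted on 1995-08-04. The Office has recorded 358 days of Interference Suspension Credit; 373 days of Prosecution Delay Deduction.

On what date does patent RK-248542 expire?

(a) grant + 14 years → 4 August 2009.
(b) filing + 21 years → 16 October 2008.
Later of the two: 4 August 2009.
Interference Suspension Credit: +358 days → 28 July 2010.
Prosecution Delay Deduction: −373 days → 20 July 2009.

2009-07-20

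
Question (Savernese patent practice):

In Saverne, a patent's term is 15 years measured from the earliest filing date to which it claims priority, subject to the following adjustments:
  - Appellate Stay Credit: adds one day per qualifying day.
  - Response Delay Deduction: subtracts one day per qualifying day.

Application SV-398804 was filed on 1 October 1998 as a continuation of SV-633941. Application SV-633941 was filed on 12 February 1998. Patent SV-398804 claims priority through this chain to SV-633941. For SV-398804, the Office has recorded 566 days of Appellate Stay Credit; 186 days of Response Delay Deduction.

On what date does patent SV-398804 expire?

Earliest priority filing: 12 February 1998.
Base term: 12 February 1998 + 15 years → 12 February 2013.
Appellate Stay Credit: +566 days → 1 September 2014.
Response Delay Deduction: −186 days → 27 February 2014.

2014-02-27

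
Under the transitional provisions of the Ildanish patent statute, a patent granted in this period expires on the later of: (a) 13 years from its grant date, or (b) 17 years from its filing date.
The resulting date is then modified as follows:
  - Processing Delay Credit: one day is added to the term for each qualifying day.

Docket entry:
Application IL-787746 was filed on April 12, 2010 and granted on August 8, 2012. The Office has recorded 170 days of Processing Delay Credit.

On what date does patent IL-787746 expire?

(a) grant + 13 years → 8 August 2025.
(b) filing + 17 years → 12 April 2027.
Later of the two: 12 April 2027.
Processing Delay Credit: +170 days → 29 September 2027.

2027-09-29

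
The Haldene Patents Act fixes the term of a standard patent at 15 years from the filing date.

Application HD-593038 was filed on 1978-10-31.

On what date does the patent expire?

1993-10-31

Filing date + 15 years → 31 October 1993.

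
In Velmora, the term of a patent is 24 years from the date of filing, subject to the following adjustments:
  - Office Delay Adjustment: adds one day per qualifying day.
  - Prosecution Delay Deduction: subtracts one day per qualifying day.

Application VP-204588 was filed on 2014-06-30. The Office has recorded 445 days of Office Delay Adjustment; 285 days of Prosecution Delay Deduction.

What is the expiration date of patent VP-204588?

2038-12-07

Base term: filing date + 24 years → 30 June 2038.
Office Delay Adjustment: +445 days → 18 September 2039.
Prosecution Delay Deduction: −285 days → 7 December 2038.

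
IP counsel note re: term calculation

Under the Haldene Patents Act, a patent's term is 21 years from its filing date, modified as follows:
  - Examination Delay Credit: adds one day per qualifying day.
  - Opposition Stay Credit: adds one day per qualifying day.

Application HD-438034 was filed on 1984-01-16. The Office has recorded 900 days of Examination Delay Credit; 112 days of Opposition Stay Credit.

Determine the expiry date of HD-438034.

October 25, 2007

Base term: filing date + 21 years → 16 January 2005.
Examination Delay Credit: +900 days → 5 July 2007.
Opposition Stay Credit: +112 days → 25 October 2007.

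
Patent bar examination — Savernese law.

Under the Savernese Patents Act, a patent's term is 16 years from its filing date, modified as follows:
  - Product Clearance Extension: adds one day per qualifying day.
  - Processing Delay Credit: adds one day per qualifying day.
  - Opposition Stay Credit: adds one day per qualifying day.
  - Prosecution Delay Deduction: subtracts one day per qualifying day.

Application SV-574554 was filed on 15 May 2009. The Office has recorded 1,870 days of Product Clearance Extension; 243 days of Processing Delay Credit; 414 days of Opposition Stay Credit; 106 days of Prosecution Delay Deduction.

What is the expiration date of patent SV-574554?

December 31, 2031

Base term: filing date + 16 years → 15 May 2025.
Product Clearance Extension: +1870 days → 28 June 2030.
Processing Delay Credit: +243 days → 26 February 2031.
Opposition Stay Credit: +414 days → 15 April 2032.
Prosecution Delay Deduction: −106 days → 31 December 2031.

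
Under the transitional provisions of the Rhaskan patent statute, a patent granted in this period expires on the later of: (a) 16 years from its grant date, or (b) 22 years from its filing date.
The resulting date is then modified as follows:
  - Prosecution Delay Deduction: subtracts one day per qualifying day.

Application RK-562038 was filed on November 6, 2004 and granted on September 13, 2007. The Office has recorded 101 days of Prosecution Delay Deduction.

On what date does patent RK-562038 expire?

July 28, 2026

(a) grant + 16 years → 13 September 2023.
(b) filing + 22 years → 6 November 2026.
Later of the two: 6 November 2026.
Prosecution Delay Deduction: −101 days → 28 July 2026.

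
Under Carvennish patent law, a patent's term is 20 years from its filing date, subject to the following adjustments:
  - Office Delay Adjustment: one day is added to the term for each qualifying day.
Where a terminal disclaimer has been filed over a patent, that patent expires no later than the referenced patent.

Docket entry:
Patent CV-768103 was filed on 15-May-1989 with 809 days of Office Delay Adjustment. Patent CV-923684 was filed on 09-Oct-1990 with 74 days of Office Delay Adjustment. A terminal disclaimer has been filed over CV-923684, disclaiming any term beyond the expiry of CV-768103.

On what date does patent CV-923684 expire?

December 22, 2010

Natural term of CV-923684:
  Base: filing + 20 years → 9 October 2010.
  Office Delay Adjustment: +74 days → 22 December 2010.
Expiry of referenced patent CV-768103:
  Base: filing + 20 years → 15 May 2009.
  Office Delay Adjustment: +809 days → 2 August 2011.
Terminal disclaimer: CV-923684 expires on the earlier of 22 December 2010 and 2 August 2011.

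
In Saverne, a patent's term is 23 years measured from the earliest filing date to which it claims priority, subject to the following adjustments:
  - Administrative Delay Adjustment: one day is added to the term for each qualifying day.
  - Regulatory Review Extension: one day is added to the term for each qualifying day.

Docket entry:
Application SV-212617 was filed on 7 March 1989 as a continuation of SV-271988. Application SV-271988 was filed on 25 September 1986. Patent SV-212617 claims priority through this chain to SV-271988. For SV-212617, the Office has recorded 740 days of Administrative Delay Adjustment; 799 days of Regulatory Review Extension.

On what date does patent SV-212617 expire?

Earliest priority filing: 25 September 1986.
Base term: 25 September 1986 + 23 years → 25 September 2009.
Administrative Delay Adjustment: +740 days → 5 October 2011.
Regulatory Review Extension: +799 days → 12 December 2013.

2013-12-12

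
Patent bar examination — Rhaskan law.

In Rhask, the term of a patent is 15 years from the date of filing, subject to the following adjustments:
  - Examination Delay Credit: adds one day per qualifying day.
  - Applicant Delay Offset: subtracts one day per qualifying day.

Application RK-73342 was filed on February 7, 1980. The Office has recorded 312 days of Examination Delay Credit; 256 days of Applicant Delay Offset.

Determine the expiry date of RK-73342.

Base term: filing date + 15 years → 7 February 1995.
Examination Delay Credit: +312 days → 16 December 1995.
Applicant Delay Offset: −256 days → 4 April 1995.

1995-04-04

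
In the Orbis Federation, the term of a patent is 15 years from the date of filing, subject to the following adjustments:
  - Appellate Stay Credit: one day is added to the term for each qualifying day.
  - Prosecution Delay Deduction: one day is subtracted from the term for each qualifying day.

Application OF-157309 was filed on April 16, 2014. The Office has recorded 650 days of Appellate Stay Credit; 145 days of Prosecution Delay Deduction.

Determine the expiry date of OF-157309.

Base term: filing date + 15 years → 16 April 2029.
Appellate Stay Credit: +650 days → 26 January 2031.
Prosecution Delay Deduction: −145 days → 3 September 2030.

September 3, 2030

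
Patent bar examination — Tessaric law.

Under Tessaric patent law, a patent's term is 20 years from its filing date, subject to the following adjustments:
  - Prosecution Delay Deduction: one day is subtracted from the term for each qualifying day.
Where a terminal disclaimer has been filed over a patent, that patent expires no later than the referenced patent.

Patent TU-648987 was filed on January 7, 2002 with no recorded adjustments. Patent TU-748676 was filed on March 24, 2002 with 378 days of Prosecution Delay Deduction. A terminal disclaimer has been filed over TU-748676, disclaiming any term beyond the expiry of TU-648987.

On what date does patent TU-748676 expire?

March 11, 2021

Natural term of TU-748676:
  Base: filing + 20 years → 24 March 2022.
  Prosecution Delay Deduction: −378 days → 11 March 2021.
Expiry of referenced patent TU-648987:
  Base: filing + 20 years → 7 January 2022.
Terminal disclaimer: TU-748676 expires on the earlier of 11 March 2021 and 7 January 2022.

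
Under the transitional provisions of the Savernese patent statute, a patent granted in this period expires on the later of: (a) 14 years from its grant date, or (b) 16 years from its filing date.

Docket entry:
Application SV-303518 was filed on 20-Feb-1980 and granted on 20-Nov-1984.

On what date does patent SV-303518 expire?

(a) grant + 14 years → 20 November 1998.
(b) filing + 16 years → 20 February 1996.
Later of the two: 20 November 1998.

November 20, 1998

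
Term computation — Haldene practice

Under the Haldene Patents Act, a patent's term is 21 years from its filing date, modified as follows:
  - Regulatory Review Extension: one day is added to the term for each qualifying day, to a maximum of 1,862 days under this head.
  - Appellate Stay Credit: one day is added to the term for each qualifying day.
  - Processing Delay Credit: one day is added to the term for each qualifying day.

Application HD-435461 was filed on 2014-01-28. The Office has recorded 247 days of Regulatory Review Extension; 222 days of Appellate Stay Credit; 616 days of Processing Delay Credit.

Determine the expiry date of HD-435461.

Base term: filing date + 21 years → 28 January 2035.
Regulatory Review Extension: 247 days (within the 1862-day cap) → +247 days → 2 October 2035.
Appellate Stay Credit: +222 days → 11 May 2036.
Processing Delay Credit: +616 days → 17 January 2038.

January 17, 2038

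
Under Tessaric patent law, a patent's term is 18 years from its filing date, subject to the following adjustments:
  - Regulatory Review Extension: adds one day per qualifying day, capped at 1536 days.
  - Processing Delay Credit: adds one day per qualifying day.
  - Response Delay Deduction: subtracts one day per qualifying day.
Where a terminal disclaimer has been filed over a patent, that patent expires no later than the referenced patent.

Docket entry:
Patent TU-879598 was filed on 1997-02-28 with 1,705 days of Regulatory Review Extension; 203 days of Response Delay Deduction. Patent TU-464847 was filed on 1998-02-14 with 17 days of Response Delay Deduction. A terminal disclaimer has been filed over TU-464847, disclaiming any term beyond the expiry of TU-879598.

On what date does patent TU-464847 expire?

2016-01-28

Natural term of TU-464847:
  Base: filing + 18 years → 14 February 2016.
  Response Delay Deduction: −17 days → 28 January 2016.
Expiry of referenced patent TU-879598:
  Base: filing + 18 years → 28 February 2015.
  Regulatory Review Extension: 1705 days claimed exceeds the 1536-day cap, so +1536 days → 14 May 2019.
  Response Delay Deduction: −203 days → 23 October 2018.
Terminal disclaimer: TU-464847 expires on the earlier of 28 January 2016 and 23 October 2018.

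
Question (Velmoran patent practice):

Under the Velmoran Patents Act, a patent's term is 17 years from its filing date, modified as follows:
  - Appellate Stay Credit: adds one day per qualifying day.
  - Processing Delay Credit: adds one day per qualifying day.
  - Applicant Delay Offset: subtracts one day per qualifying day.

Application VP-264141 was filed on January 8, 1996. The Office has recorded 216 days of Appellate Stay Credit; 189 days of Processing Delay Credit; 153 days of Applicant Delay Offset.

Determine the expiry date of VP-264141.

2013-09-17

Base term: filing date + 17 years → 8 January 2013.
Appellate Stay Credit: +216 days → 12 August 2013.
Processing Delay Credit: +189 days → 17 February 2014.
Applicant Delay Offset: −153 days → 17 September 2013.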